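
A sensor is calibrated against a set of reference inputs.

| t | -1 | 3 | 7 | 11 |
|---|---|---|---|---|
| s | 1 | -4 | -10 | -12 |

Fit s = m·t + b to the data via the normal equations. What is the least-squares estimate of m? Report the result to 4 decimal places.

m = -1.1250

Forming MᵀM = [[180, 20]; [20, 4]] and Mᵀs = [-215, -25]ᵀ gives MᵀM·[m, b]ᵀ = Mᵀs.
det = 180·4 − 20² = 320.
m = ((-215)·4 − 20·(-25))/320 = -9/8; b = (180·(-25) − 20·(-215))/320 = -5/8.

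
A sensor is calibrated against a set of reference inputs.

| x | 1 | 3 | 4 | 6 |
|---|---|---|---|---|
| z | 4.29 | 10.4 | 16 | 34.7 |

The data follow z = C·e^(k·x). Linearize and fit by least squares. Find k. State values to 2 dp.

k = 0.42

Let Y = ln z. Fitting Y = k·x + ln C by least squares:
Sums: Σx = 14.0000, Σ(x)² = 62.0000, Σln z = 10.1174, Σx·ln z = 40.8525.
Normal system: [[62.0000, 14.0000]; [14.0000, 4]]·[k, ln C]ᵀ = [40.8525, 10.1174]ᵀ.
Slope k = (n·Σx·ln z − Σx·Σln z)/(n·Σ(x)² − (Σx)²) = (4·40.8525 − 14.0000·10.1174)/52.0000 = 0.41858; ln C = (Σln z − k·Σx)/n = 1.06433.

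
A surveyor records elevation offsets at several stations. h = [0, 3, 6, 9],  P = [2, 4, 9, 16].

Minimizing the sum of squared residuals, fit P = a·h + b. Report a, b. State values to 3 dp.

a = 1.567, b = 0.700

Sums needed: Σh·h = 126, Σh = 18, Σ1 = 4.
Right-hand side: Σh·P = 210, ΣP = 31.
Determinant 126·4 − 18² = 180.
a = (210·4 − 18·31)/180 = 47/30; b = (126·31 − 18·210)/180 = 7/10.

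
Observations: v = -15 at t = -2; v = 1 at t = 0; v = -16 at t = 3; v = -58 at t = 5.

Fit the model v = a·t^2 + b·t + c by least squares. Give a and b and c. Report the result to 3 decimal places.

Compute the Gram sums: Σt^2·t^2 = 722, Σt^2·t = 144, Σt^2 = 38, Σt·t = 38, Σt = 6, Σ1 = 4.
And Σt^2·v = -1654, Σt·v = -308, Σv = -88.
Row-reducing yields a = -29/10, b = 763/290, c = 93/58.

a = -2.900, b = 2.631, c = 1.603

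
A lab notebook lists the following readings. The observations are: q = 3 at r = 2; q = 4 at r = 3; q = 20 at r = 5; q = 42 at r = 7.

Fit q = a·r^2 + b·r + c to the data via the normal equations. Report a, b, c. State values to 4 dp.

a = 1.2035, b = -2.8216, c = 3.0653

Normal-equation sums: Σr^2·r^2 = 3123, Σr^2·r = 503, Σr^2 = 87, Σr·r = 87, Σr = 17, Σ1 = 4.
Right-hand side: Σr^2·q = 2606, Σr·q = 412, Σq = 69.
So MᵀM·[a, b, c]ᵀ = Mᵀq: [[3123, 503, 87]; [503, 87, 17]; [87, 17, 4]]·[a, b, c]ᵀ = [2606, 412, 69]ᵀ.
Row-reducing yields a = 479/398, b = -1123/398, c = 610/199.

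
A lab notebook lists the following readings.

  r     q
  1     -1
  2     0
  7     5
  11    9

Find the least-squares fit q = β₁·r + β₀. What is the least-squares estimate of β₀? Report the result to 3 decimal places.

Compute the Gram sums: Σr·r = 175, Σr = 21, Σ1 = 4.
Right-hand side: Σr·q = 133, Σq = 13.
So MᵀM·[β₁, β₀]ᵀ = Mᵀq: [[175, 21]; [21, 4]]·[β₁, β₀]ᵀ = [133, 13]ᵀ.
Determinant 175·4 − 21² = 259.
β₁ = (133·4 − 21·13)/259 = 1; β₀ = (175·13 − 21·133)/259 = -2.

β₀ = -2.000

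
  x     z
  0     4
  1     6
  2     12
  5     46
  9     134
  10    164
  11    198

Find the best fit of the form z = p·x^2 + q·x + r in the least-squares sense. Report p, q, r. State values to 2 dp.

The normal system AᵀA·[p, q, r]ᵀ = Aᵀz is [[31844, 3194, 332]; [3194, 332, 38]; [332, 38, 7]]·[p, q, r]ᵀ = [52416, 5284, 564]ᵀ.
Row-reducing yields p = 33458/21711, q = 13396/21711, r = 29900/7237.

p = 1.54, q = 0.62, r = 4.13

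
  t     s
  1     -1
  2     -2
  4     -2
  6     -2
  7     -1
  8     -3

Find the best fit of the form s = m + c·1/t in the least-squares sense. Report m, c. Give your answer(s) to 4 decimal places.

m = -2.2431, c = 1.1253

Normal-equation sums: Σ1 = 6, Σ1/t = 367/168, Σ1/t·1/t = 38845/28224.
And Σs = -11, Σ1/t·s = -563/168.
So AᵀA·[m, c]ᵀ = Aᵀs: [[6, 367/168]; [367/168, 38845/28224]]·[m, c]ᵀ = [-11, -563/168]ᵀ.
Eliminating c: (38845/28224)·(row 1) − (367/168)·(row 2) gives (98381/28224)·m = (38845/28224)·(-11) − (367/168)·(-563/168) = -36779/4704, so m = -220674/98381.
Then c = ((-563/168) − (367/168)·(-220674/98381))/(38845/28224) = 110712/98381.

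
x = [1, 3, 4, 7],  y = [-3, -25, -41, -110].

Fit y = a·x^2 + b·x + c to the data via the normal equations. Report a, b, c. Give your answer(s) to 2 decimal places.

Compute the Gram sums: Σx^2·x^2 = 2739, Σx^2·x = 435, Σx^2 = 75, Σx·x = 75, Σx = 15, Σ1 = 4.
For Aᵀy: Σx^2·y = -6274, Σx·y = -1012, Σy = -179.
So AᵀA·[a, b, c]ᵀ = Aᵀy: [[2739, 435, 75]; [435, 75, 15]; [75, 15, 4]]·[a, b, c]ᵀ = [-6274, -1012, -179]ᵀ.
Inverting the 3×3 Gram matrix, [a, b, c]ᵀ = [-103/60, -1229/300, 14/5]ᵀ.

a = -1.72, b = -4.10, c = 2.80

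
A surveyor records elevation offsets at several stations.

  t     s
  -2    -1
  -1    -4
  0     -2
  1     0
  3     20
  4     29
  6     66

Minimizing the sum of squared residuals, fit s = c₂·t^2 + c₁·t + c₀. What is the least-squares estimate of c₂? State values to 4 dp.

c₂ = 1.5198

From the data, Σt^2·t^2 = 1651, Σt^2·t = 299, Σt^2 = 67, Σt·t = 67, Σt = 11, Σ1 = 7.
Right-hand side: Σt^2·s = 3012, Σt·s = 578, Σs = 108.
So AᵀA·[c₂, c₁, c₀]ᵀ = Aᵀs: [[1651, 299, 67]; [299, 67, 11]; [67, 11, 7]]·[c₂, c₁, c₀]ᵀ = [3012, 578, 108]ᵀ.
Solving the 3×3 system (Gaussian elimination) gives c₂ = 5617/3696, c₁ = 8467/3696, c₀ = -837/308.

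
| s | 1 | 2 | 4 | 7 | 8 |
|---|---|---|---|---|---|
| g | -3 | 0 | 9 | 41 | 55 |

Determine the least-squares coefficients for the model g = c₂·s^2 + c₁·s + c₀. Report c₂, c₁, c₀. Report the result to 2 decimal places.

Entries of XᵀX: Σs^2·s^2 = 6770, Σs^2·s = 928, Σs^2 = 134, Σs·s = 134, Σs = 22, Σ1 = 5.
And Σs^2·g = 5670, Σs·g = 760, Σg = 102.
Normal equations: [[6770, 928, 134]; [928, 134, 22]; [134, 22, 5]]·[c₂, c₁, c₀]ᵀ = [5670, 760, 102]ᵀ.
Inverting the 3×3 Gram matrix, [c₂, c₁, c₀]ᵀ = [545/519, -616/519, -436/173]ᵀ.

c₂ = 1.05, c₁ = -1.19, c₀ = -2.52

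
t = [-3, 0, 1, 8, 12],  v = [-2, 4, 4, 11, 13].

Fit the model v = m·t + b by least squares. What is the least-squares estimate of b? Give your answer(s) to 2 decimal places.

b = 2.57

Setting ∂/∂m … = 0 gives: 218·m + 18·b = 254;  18·m + 5·b = 30.
Δ = 218·5 − 18² = 766.
m = (254·5 − 18·30)/766 = 365/383; b = (218·30 − 18·254)/766 = 984/383.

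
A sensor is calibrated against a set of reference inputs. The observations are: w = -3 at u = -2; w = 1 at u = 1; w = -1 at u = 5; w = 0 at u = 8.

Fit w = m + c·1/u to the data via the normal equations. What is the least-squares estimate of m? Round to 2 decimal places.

m = -1.28

Compute the Gram sums: Σ1 = 4, Σ1/u = 33/40, Σ1/u·1/u = 2089/1600.
Moment sums: Σw = -3, Σ1/u·w = 23/10.
MᵀM·[m, c]ᵀ = Mᵀw becomes [[4, 33/40]; [33/40, 2089/1600]]·[m, c]ᵀ = [-3, 23/10]ᵀ.
Determinant 4·(2089/1600) − (33/40)² = 7267/1600.
m = ((-3)·(2089/1600) − (33/40)·(23/10))/(7267/1600) = -9303/7267; c = (4·(23/10) − (33/40)·(-3))/(7267/1600) = 18680/7267.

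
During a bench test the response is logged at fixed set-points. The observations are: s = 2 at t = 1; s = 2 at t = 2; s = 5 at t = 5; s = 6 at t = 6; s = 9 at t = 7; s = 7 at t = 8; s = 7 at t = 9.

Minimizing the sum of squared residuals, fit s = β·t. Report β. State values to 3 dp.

β = 0.958

Compute the Gram sums: Σt·t = 260.
And Σt·s = 249.
MᵀM·[β]ᵀ = Mᵀs becomes [[260]]·[β]ᵀ = [249]ᵀ.
Hence β = 249 / 260 ≈ 0.957692.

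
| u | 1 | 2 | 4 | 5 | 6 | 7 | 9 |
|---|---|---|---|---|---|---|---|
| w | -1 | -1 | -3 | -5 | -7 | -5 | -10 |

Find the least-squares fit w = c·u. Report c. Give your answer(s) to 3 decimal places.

c = -0.976

Entries of AᵀA: Σu·u = 212.
And Σu·w = -207.
Normal equations: [[212]]·[c]ᵀ = [-207]ᵀ.
c = (-207)/212 = -0.976415.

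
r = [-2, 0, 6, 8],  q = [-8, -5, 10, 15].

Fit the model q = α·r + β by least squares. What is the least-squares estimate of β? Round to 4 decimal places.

MᵀM·[α, β]ᵀ = Mᵀq reads: 104·α + 12·β = 196;  12·α + 4·β = 12.
Eliminating β: 4·(row 1) − 12·(row 2) gives 272·α = 4·196 − 12·12 = 640, so α = 40/17.
Then β = (12 − 12·(40/17))/4 = -69/17.

β = -4.0588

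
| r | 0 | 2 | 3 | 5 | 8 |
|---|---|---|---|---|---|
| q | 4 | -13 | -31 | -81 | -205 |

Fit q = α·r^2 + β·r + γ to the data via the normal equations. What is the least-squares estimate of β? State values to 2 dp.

β = -2.34

With design matrix X, XᵀX = [[4818, 672, 102]; [672, 102, 18]; [102, 18, 5]] and Xᵀq = [-15476, -2164, -326]ᵀ.
Inverting the 3×3 Gram matrix, [α, β, γ]ᵀ = [-1224/413, -2900/1239, 1522/413]ᵀ.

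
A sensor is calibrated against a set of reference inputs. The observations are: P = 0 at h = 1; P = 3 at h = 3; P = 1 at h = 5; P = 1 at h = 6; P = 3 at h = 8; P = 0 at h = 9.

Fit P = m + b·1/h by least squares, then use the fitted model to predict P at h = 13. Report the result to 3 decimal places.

P̂ = 1.688

The normal equations are: 6·m + (697/360)·b = 8;  (697/360)·m + (156409/129600)·b = 209/120.
(Σ1 = 6, Σ1/h = 697/360, Σ1/h·1/h = 156409/129600, ΣP = 8, Σ1/h·P = 209/120.)
det = 6·(156409/129600) − (697/360)² = 90529/25920.
m = (8·(156409/129600) − (697/360)·(209/120))/(90529/25920) = 814253/452645; b = (6·(209/120) − (697/360)·8)/(90529/25920) = -130608/90529.
At h = 13: P̂ = (814253/452645)·(1) + (-130608/90529)·(1/13) = 9932249/5884385.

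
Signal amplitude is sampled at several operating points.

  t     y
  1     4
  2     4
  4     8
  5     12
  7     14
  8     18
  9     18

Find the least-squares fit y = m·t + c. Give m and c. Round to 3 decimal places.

m = 1.948, c = 1.125

Forming MᵀM = [[240, 36]; [36, 7]] and Mᵀy = [508, 78]ᵀ gives MᵀM·[m, c]ᵀ = Mᵀy.
det = 240·7 − 36² = 384.
m = (508·7 − 36·78)/384 = 187/96; c = (240·78 − 36·508)/384 = 9/8.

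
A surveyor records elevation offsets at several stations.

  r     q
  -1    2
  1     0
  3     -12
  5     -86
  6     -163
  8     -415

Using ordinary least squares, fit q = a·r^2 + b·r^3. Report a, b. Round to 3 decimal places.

XᵀX·[a, b]ᵀ = Xᵀq reads: 6100·a + 43912·b = -34684;  43912·a + 325156·b = -258764.
Determinant 6100·325156 − 43912² = 55187856.
a = ((-34684)·325156 − 43912·(-258764))/55187856 = 5320879/3449241; b = (6100·(-258764) − 43912·(-34684))/55187856 = -3463537/3449241.

a = 1.543, b = -1.004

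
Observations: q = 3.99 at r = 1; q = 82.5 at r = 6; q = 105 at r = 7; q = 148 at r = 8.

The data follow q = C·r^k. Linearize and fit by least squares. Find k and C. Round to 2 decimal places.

Let Y = ln q. Fitting Y = k·ln r + ln C by least squares:
Σln r = 5.8171, Σ(ln r)² = 11.3210, Σln q = 15.4478, Σln r·ln q = 27.3543.
Equations: 11.3210·k + 5.8171·ln C = 27.3543;  5.8171·k + 4·ln C = 15.4478.
Solving (det = 11.4454): k = 1.70861, ln C = 1.37714, so C = exp(1.37714) = 3.96357.

k = 1.71, C = 3.96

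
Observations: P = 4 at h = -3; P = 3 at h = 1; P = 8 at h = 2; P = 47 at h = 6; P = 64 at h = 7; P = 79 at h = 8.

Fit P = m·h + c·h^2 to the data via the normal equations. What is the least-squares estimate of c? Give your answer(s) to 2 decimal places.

c = 1.02

From the data, Σh·h = 163, Σh·h^2 = 1053, Σh^2·h^2 = 7891.
For AᵀP: Σh·P = 1369, Σh^2·P = 9955.
Δ = 163·7891 − 1053² = 177424.
m = (1369·7891 − 1053·9955)/177424 = 6157/3412; c = (163·9955 − 1053·1369)/177424 = 45277/44356.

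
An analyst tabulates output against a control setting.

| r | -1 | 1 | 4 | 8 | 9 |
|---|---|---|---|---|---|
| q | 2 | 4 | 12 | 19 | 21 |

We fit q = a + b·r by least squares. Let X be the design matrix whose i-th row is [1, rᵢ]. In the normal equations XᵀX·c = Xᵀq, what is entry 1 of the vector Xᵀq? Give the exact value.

58

Entry 1 ↔ basis 1, so (Xᵀq)_{1} = Σᵢ qᵢ = (1)·(2) + (1)·(4) + (1)·(12) + (1)·(19) + (1)·(21) = 58.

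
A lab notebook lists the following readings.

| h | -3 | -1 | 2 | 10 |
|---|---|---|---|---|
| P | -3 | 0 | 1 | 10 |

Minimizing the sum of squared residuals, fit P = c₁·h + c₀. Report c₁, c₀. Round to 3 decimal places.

With design matrix X, XᵀX = [[114, 8]; [8, 4]] and XᵀP = [111, 8]ᵀ.
det = 114·4 − 8² = 392.
c₁ = (111·4 − 8·8)/392 = 95/98; c₀ = (114·8 − 8·111)/392 = 3/49.

c₁ = 0.969, c₀ = 0.061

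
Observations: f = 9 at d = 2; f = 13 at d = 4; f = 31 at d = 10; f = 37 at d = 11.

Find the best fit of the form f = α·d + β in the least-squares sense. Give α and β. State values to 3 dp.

Normal-equation sums: Σd·d = 241, Σd = 27, Σ1 = 4.
And Σd·f = 787, Σf = 90.
Eliminating β: 4·(row 1) − 27·(row 2) gives 235·α = 4·787 − 27·90 = 718, so α = 718/235.
Then β = (90 − 27·(718/235))/4 = 441/235.

α = 3.055, β = 1.877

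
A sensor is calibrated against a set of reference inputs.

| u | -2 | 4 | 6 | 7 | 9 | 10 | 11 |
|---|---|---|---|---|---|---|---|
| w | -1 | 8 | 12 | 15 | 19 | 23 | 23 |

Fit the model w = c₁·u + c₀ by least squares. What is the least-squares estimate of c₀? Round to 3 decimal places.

c₀ = 1.660

Setting ∂/∂c₁ … = 0 gives: 407·c₁ + 45·c₀ = 865;  45·c₁ + 7·c₀ = 99.
(Σu·u = 407, Σu = 45, Σ1 = 7, Σu·w = 865, Σw = 99.)
Determinant 407·7 − 45² = 824.
c₁ = (865·7 − 45·99)/824 = 200/103; c₀ = (407·99 − 45·865)/824 = 171/103.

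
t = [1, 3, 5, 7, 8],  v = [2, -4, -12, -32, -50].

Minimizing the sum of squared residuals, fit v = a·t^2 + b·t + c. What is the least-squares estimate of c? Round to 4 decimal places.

c = -1.4639

Compute the Gram sums: Σt^2·t^2 = 7204, Σt^2·t = 1008, Σt^2 = 148, Σt·t = 148, Σt = 24, Σ1 = 5.
Moment sums: Σt^2·v = -5102, Σt·v = -694, Σv = -96.
Normal equations: [[7204, 1008, 148]; [1008, 148, 24]; [148, 24, 5]]·[a, b, c]ᵀ = [-5102, -694, -96]ᵀ.
Row-reducing yields a = -2963/2522, b = 8953/2522, c = -142/97.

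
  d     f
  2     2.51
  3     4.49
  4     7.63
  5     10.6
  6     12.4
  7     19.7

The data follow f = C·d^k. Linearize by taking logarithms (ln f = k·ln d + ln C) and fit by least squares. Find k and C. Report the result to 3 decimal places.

With ln fᵢ as the transformed response and ln dᵢ as the regressor:
Σln d = 8.5252, Σ(ln d)² = 13.1965, Σln f = 12.3134, Σln d·ln f = 19.2157.
Equations: 13.1965·k + 8.5252·ln C = 19.2157;  8.5252·k + 6·ln C = 12.3134.
Δ = 13.1965·6 − (8.5252)² = 6.5005; k = (19.2157·6 − 8.5252·12.3134)/6.5005 = 1.58765, ln C = (13.1965·12.3134 − 8.5252·19.2157)/6.5005 = -0.20360, so C = exp(-0.20360) = 0.81579.

k = 1.588, C = 0.816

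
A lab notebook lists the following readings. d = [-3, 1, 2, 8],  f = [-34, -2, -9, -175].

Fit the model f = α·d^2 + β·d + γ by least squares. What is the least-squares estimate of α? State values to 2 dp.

α = -2.97

With design matrix X, XᵀX = [[4194, 494, 78]; [494, 78, 8]; [78, 8, 4]] and Xᵀf = [-11544, -1318, -220]ᵀ.
Solving the 3×3 system (Gaussian elimination) gives α = -76492/25741, β = 52479/25741, γ = -29119/25741.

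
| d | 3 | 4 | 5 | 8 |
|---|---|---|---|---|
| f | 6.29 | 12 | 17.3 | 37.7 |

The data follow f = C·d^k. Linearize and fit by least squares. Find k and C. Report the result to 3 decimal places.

k = 1.799, C = 0.927

With ln fᵢ as the transformed response and ln dᵢ as the regressor:
Σln d = 6.1738, Σ(ln d)² = 10.0431, Σln f = 10.8042, Σln d·ln f = 17.6008.
Equations: 10.0431·k + 6.1738·ln C = 17.6008;  6.1738·k + 4·ln C = 10.8042.
Solving (det = 2.0569): k = 1.79896, ln C = -0.07554, so C = exp(-0.07554) = 0.92724.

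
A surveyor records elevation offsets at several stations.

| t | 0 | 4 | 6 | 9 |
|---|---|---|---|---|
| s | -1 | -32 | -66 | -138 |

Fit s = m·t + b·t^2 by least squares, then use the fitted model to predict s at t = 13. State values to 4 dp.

ŝ = -275.2499

From the data, Σt·t = 133, Σt·t^2 = 1009, Σt^2·t^2 = 8113.
For Aᵀs: Σt·s = -1766, Σt^2·s = -14066.
AᵀA·[m, b]ᵀ = Aᵀs becomes [[133, 1009]; [1009, 8113]]·[m, b]ᵀ = [-1766, -14066]ᵀ.
det = 133·8113 − 1009² = 60948.
m = ((-1766)·8113 − 1009·(-14066))/60948 = -3749/1693; b = (133·(-14066) − 1009·(-1766))/60948 = -2469/1693.
At t = 13: ŝ = (-3749/1693)·(13) + (-2469/1693)·(169) = -465998/1693.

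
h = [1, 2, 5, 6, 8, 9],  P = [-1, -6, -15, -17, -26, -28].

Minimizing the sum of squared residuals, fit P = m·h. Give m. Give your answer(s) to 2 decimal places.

The normal equations are: 211·m = -650.
(Σh·h = 211, Σh·P = -650.)
Hence m = -650 / 211 ≈ -3.08057.

m = -3.08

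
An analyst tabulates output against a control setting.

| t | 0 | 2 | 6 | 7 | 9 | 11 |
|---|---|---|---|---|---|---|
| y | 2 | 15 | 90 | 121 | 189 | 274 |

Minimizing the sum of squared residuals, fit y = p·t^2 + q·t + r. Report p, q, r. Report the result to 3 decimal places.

Normal-equation sums: Σt^2·t^2 = 24915, Σt^2·t = 2627, Σt^2 = 291, Σt·t = 291, Σt = 35, Σ1 = 6.
For Mᵀy: Σt^2·y = 57692, Σt·y = 6132, Σy = 691.
Solving the 3×3 system (Gaussian elimination) gives p = 109849/55470, q = 55459/18490, r = 45043/27735.

p = 1.980, q = 2.999, r = 1.624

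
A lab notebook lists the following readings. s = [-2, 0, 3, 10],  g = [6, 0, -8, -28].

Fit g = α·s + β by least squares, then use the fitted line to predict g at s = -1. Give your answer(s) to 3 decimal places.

ĝ = 3.082

From the data, Σs·s = 113, Σs = 11, Σ1 = 4.
And Σs·g = -316, Σg = -30.
Normal equations: [[113, 11]; [11, 4]]·[α, β]ᵀ = [-316, -30]ᵀ.
Eliminating β: 4·(row 1) − 11·(row 2) gives 331·α = 4·(-316) − 11·(-30) = -934, so α = -934/331.
Then β = ((-30) − 11·(-934/331))/4 = 86/331.
At s = -1: ĝ = (-934/331)·(-1) + (86/331)·(1) = 1020/331.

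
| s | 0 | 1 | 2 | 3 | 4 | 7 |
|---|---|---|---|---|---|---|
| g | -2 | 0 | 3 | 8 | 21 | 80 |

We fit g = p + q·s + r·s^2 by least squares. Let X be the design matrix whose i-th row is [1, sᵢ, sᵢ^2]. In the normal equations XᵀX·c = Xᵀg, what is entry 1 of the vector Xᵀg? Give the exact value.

Entry 1 ↔ basis 1, so (Xᵀg)_{1} = Σᵢ gᵢ = (1)·(-2) + (1)·(0) + (1)·(3) + (1)·(8) + (1)·(21) + (1)·(80) = 110.

110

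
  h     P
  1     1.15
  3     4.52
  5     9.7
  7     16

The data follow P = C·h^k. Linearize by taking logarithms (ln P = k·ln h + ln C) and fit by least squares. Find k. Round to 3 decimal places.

Taking logs, ln P = k·ln h + ln C, so regress ln P on ln h.
Over the data: Σln h = 4.6540, Σ(ln h)² = 7.5838, Σln P = 6.6930, Σln h·ln P = 10.7093.
Normal system: [[7.5838, 4.6540]; [4.6540, 4]]·[k, ln C]ᵀ = [10.7093, 6.6930]ᵀ.
Solving (det = 8.6759): k = 1.34723, ln C = 0.10576.

k = 1.347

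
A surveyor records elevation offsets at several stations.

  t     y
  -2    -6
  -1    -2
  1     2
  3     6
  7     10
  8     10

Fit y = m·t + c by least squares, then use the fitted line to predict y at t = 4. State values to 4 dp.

The normal system XᵀX·[m, c]ᵀ = Xᵀy is [[128, 16]; [16, 6]]·[m, c]ᵀ = [184, 20]ᵀ.
Δ = 128·6 − 16² = 512.
m = (184·6 − 16·20)/512 = 49/32; c = (128·20 − 16·184)/512 = -3/4.
At t = 4: ŷ = (49/32)·(4) + (-3/4)·(1) = 43/8.

ŷ = 5.3750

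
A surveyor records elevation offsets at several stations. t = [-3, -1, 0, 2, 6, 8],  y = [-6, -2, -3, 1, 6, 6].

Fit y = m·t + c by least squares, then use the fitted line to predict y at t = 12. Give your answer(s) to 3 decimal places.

Normal-equation sums: Σt·t = 114, Σt = 12, Σ1 = 6.
Right-hand side: Σt·y = 106, Σy = 2.
Determinant 114·6 − 12² = 540.
m = (106·6 − 12·2)/540 = 17/15; c = (114·2 − 12·106)/540 = -29/15.
At t = 12: ŷ = (17/15)·(12) + (-29/15)·(1) = 35/3.

ŷ = 11.667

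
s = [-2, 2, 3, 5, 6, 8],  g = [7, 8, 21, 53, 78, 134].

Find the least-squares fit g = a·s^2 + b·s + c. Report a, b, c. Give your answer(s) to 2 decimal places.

Compute the Gram sums: Σs^2·s^2 = 6130, Σs^2·s = 880, Σs^2 = 142, Σs·s = 142, Σs = 22, Σ1 = 6.
Moment sums: Σs^2·g = 12958, Σs·g = 1870, Σg = 301.
Normal equations: [[6130, 880, 142]; [880, 142, 22]; [142, 22, 6]]·[a, b, c]ᵀ = [12958, 1870, 301]ᵀ.
Inverting the 3×3 Gram matrix, [a, b, c]ᵀ = [41235/20366, 12881/20366, -1431/20366]ᵀ.

a = 2.02, b = 0.63, c = -0.07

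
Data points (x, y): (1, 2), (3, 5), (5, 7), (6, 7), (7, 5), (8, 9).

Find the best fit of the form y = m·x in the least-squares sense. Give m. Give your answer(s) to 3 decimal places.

m = 1.092

MᵀM·[m]ᵀ = Mᵀy reads: 184·m = 201.
(Σx·x = 184, Σx·y = 201.)
Hence m = 201 / 184 ≈ 1.09239.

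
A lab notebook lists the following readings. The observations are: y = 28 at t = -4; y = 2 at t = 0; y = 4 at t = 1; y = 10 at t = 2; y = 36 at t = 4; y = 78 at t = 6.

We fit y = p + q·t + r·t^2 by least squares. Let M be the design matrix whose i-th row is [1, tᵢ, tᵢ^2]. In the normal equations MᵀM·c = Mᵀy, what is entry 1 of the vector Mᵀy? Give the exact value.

Entry 1 ↔ basis 1, so (Mᵀy)_{1} = Σᵢ yᵢ = (1)·(28) + (1)·(2) + (1)·(4) + (1)·(10) + (1)·(36) + (1)·(78) = 158.

158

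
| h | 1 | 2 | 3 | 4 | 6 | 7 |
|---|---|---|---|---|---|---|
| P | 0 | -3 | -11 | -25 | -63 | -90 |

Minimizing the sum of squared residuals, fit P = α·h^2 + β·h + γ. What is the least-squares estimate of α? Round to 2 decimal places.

XᵀX·[α, β, γ]ᵀ = XᵀP reads: 4051·α + 659·β + 115·γ = -7189;  659·α + 115·β + 23·γ = -1147;  115·α + 23·β + 6·γ = -192.
(Σh^2·h^2 = 4051, Σh^2·h = 659, Σh^2 = 115, Σh·h = 115, Σh = 23, Σ1 = 6, Σh^2·P = -7189, Σh·P = -1147, ΣP = -192.)
Row-reducing yields α = -55/24, β = 557/168, γ = -11/14.

α = -2.29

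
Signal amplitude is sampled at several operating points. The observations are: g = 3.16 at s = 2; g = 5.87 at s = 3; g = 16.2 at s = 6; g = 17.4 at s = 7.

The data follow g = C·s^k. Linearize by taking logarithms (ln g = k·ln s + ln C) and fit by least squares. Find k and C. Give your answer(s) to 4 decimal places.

Let Y = ln g. Fitting Y = k·ln s + ln C by least squares:
AᵀA = [[8.6844, 5.5294]; [5.5294, 4]], rhs = [13.2904, 8.5619]ᵀ  (here Σln s = 5.5294, Σ(ln s)² = 8.6844, Σln g = 8.5619, Σln s·ln g = 13.2904).
Slope k = (n·Σln s·ln g − Σln s·Σln g)/(n·Σ(ln s)² − (Σln s)²) = (4·13.2904 − 5.5294·8.5619)/4.1629 = 1.39786; ln C = (Σln g − k·Σln s)/n = 0.20813, so C = exp(0.20813) = 1.23138.

k = 1.3979, C = 1.2314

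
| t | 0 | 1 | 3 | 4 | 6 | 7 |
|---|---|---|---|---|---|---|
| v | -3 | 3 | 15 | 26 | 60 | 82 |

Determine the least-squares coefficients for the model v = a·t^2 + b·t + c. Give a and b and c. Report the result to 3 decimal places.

a = 1.583, b = 0.797, c = -1.580

The normal system XᵀX·[a, b, c]ᵀ = Xᵀv is [[4035, 651, 111]; [651, 111, 21]; [111, 21, 6]]·[a, b, c]ᵀ = [6732, 1086, 183]ᵀ.
Inverting the 3×3 Gram matrix, [a, b, c]ᵀ = [19/12, 239/300, -79/50]ᵀ.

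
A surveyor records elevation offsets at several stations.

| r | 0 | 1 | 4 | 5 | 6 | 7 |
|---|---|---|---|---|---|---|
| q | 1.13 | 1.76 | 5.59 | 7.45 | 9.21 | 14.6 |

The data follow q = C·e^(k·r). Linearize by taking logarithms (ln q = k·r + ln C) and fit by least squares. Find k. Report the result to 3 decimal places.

k = 0.357

Let Y = ln q. Fitting Y = k·r + ln C by least squares:
Sums: Σr = 23.0000, Σ(r)² = 127.0000, Σln q = 9.3180, Σr·ln q = 49.5792.
Normal system: [[127.0000, 23.0000]; [23.0000, 6]]·[k, ln C]ᵀ = [49.5792, 9.3180]ᵀ.
Solving (det = 233.0000): k = 0.35691, ln C = 0.18485.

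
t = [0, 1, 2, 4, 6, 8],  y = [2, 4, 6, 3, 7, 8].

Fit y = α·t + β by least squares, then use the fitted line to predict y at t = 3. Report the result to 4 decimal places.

ŷ = 4.6947

Entries of AᵀA: Σt·t = 121, Σt = 21, Σ1 = 6.
Right-hand side: Σt·y = 134, Σy = 30.
So AᵀA·[α, β]ᵀ = Aᵀy: [[121, 21]; [21, 6]]·[α, β]ᵀ = [134, 30]ᵀ.
Eliminating β: 6·(row 1) − 21·(row 2) gives 285·α = 6·134 − 21·30 = 174, so α = 58/95.
Then β = (30 − 21·(58/95))/6 = 272/95.
At t = 3: ŷ = (58/95)·(3) + (272/95)·(1) = 446/95.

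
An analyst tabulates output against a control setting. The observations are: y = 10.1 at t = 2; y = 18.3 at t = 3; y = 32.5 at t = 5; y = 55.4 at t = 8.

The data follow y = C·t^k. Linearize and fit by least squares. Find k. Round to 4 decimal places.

k = 1.2133

With ln yᵢ as the transformed response and ln tᵢ as the regressor:
Over the data: Σln t = 5.4806, Σ(ln t)² = 8.6018, Σln y = 12.7153, Σln t·ln y = 18.7474.
Normal system: [[8.6018, 5.4806]; [5.4806, 4]]·[k, ln C]ᵀ = [18.7474, 12.7153]ᵀ.
Solving (det = 4.3697): k = 1.21334, ln C = 1.51634.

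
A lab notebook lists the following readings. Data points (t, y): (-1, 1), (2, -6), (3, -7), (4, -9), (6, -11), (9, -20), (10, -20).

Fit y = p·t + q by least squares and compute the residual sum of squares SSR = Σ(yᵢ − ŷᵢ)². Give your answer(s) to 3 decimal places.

SSR = 6.425

Normal-equation sums: Σt·t = 247, Σt = 33, Σ1 = 7.
Right-hand side: Σt·y = -516, Σy = -72.
So XᵀX·[p, q]ᵀ = Xᵀy: [[247, 33]; [33, 7]]·[p, q]ᵀ = [-516, -72]ᵀ.
Determinant 247·7 − 33² = 640.
p = ((-516)·7 − 33·(-72))/640 = -309/160; q = (247·(-72) − 33·(-516))/640 = -189/160.
Residuals: 1/4, -153/160, -1/40, -3/32, 283/160, -23/16, 79/160; SSR = 257/40.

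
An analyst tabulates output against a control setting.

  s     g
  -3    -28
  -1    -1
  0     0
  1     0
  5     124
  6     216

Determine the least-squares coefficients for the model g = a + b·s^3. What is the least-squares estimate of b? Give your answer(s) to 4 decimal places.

b = 1.0012

The normal system AᵀA·[a, b]ᵀ = Aᵀg is [[6, 314]; [314, 63012]]·[a, b]ᵀ = [311, 62913]ᵀ.
Eliminating b: 63012·(row 1) − 314·(row 2) gives 279476·a = 63012·311 − 314·62913 = -157950, so a = -78975/139738.
Then b = (62913 − 314·(-78975/139738))/63012 = 69956/69869.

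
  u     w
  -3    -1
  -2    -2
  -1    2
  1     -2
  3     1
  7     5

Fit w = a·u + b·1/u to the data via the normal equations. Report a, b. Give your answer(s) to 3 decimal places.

Setting ∂/∂a … = 0 gives: 73·a + 6·b = 41;  6·a + (4397/1764)·b = -34/21.
Δ = 73·(4397/1764) − 6² = 257477/1764.
a = (41·(4397/1764) − 6·(-34/21))/(257477/1764) = 197413/257477; b = (73·(-34/21) − 6·41)/(257477/1764) = -642432/257477.

a = 0.767, b = -2.495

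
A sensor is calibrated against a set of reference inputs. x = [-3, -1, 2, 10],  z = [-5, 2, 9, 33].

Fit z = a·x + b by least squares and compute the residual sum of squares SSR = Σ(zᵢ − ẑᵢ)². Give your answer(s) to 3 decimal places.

SSR = 1.515

The normal equations are: 114·a + 8·b = 361;  8·a + 4·b = 39.
(Σx·x = 114, Σx = 8, Σ1 = 4, Σx·z = 361, Σz = 39.)
det = 114·4 − 8² = 392.
a = (361·4 − 8·39)/392 = 283/98; b = (114·39 − 8·361)/392 = 779/196.
Residuals: -61/196, 179/196, -3/4, 29/196; SSR = 297/196.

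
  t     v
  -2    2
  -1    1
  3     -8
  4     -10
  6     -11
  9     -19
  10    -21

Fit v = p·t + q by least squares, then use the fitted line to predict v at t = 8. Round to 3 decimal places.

v̂ = -16.804

Entries of XᵀX: Σt·t = 247, Σt = 29, Σ1 = 7.
Right-hand side: Σt·v = -516, Σv = -66.
Eliminating q: 7·(row 1) − 29·(row 2) gives 888·p = 7·(-516) − 29·(-66) = -1698, so p = -283/148.
Then q = ((-66) − 29·(-283/148))/7 = -223/148.
At t = 8: v̂ = (-283/148)·(8) + (-223/148)·(1) = -2487/148.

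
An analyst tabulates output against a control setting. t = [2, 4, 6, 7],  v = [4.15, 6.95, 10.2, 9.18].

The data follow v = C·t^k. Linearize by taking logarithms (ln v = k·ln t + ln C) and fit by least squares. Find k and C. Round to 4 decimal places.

Taking logs, ln v = k·ln t + ln C, so regress ln v on ln t.
Over the data: Σln t = 5.8171, Σ(ln t)² = 9.3992, Σln v = 7.9013, Σln t·ln v = 12.1494.
Normal system: [[9.3992, 5.8171]; [5.8171, 4]]·[k, ln C]ᵀ = [12.1494, 7.9013]ᵀ.
Δ = 9.3992·4 − (5.8171)² = 3.7582; k = (12.1494·4 − 5.8171·7.9013)/3.7582 = 0.70114, ln C = (9.3992·7.9013 − 5.8171·12.1494)/3.7582 = 0.95566, so C = exp(0.95566) = 2.60038.

k = 0.7011, C = 2.6004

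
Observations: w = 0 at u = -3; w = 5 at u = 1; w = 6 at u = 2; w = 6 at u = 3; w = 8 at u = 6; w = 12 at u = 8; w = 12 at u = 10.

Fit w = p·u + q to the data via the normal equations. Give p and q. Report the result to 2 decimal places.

p = 0.93, q = 3.43

From the data, Σu·u = 223, Σu = 27, Σ1 = 7.
And Σu·w = 299, Σw = 49.
XᵀX·[p, q]ᵀ = Xᵀw becomes [[223, 27]; [27, 7]]·[p, q]ᵀ = [299, 49]ᵀ.
det = 223·7 − 27² = 832.
p = (299·7 − 27·49)/832 = 385/416; q = (223·49 − 27·299)/832 = 1427/416.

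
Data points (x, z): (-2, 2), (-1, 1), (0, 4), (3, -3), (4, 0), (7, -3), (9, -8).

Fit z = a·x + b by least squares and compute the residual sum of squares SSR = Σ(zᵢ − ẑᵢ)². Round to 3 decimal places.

SSR = 22.413

Sums needed: Σx·x = 160, Σx = 20, Σ1 = 7.
Moment sums: Σx·z = -107, Σz = -7.
Normal equations: [[160, 20]; [20, 7]]·[a, b]ᵀ = [-107, -7]ᵀ.
Eliminating b: 7·(row 1) − 20·(row 2) gives 720·a = 7·(-107) − 20·(-7) = -609, so a = -203/240.
Then b = ((-7) − 20·(-203/240))/7 = 17/12.
Residuals: -133/120, -101/80, 31/12, -451/240, 59/30, 361/240, -433/240; SSR = 1793/80.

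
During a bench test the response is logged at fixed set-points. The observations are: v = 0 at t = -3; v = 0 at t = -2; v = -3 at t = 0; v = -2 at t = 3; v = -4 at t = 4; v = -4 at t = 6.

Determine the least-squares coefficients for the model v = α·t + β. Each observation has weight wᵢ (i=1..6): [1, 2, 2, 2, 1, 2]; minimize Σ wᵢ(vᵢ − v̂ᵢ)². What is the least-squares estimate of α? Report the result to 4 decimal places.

α = -0.4279

Entries of AᵀWA: Σwᵢ·t·t = 123, Σwᵢ·t = 15, Σwᵢ·1 = 10.
For AᵀWv: Σwᵢ·t·v = -76, Σwᵢ·v = -22.
Δ = 123·10 − 15² = 1005.
α = ((-76)·10 − 15·(-22))/1005 = -86/201; β = (123·(-22) − 15·(-76))/1005 = -522/335.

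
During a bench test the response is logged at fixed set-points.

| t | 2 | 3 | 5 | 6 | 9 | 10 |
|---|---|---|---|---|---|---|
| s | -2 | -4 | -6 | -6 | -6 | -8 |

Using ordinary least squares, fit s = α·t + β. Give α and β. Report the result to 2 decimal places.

Normal-equation sums: Σt·t = 255, Σt = 35, Σ1 = 6.
And Σt·s = -216, Σs = -32.
AᵀA·[α, β]ᵀ = Aᵀs becomes [[255, 35]; [35, 6]]·[α, β]ᵀ = [-216, -32]ᵀ.
det = 255·6 − 35² = 305.
α = ((-216)·6 − 35·(-32))/305 = -176/305; β = (255·(-32) − 35·(-216))/305 = -120/61.

α = -0.58, β = -1.97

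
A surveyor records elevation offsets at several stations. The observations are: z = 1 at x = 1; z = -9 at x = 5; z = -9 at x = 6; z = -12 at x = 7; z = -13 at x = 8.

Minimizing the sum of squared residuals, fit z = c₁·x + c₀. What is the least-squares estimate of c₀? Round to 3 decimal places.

c₀ = 2.548

The normal system MᵀM·[c₁, c₀]ᵀ = Mᵀz is [[175, 27]; [27, 5]]·[c₁, c₀]ᵀ = [-286, -42]ᵀ.
det = 175·5 − 27² = 146.
c₁ = ((-286)·5 − 27·(-42))/146 = -148/73; c₀ = (175·(-42) − 27·(-286))/146 = 186/73.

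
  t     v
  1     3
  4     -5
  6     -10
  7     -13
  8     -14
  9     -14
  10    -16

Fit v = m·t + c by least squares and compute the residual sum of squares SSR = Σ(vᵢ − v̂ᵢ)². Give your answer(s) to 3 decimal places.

Entries of XᵀX: Σt·t = 347, Σt = 45, Σ1 = 7.
And Σt·v = -566, Σv = -69.
XᵀX·[m, c]ᵀ = Xᵀv becomes [[347, 45]; [45, 7]]·[m, c]ᵀ = [-566, -69]ᵀ.
Δ = 347·7 − 45² = 404.
m = ((-566)·7 − 45·(-69))/404 = -857/404; c = (347·(-69) − 45·(-566))/404 = 1527/404.
Residuals: 271/202, -119/404, -425/404, -195/101, -327/404, 265/202, 579/404; SSR = 4505/404.

SSR = 11.151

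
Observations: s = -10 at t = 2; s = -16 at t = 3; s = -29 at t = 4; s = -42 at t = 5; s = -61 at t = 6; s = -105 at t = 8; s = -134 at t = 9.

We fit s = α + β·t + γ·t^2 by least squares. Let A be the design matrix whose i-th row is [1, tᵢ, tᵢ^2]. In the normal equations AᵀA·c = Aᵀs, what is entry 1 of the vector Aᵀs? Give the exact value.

-397

Entry 1 ↔ basis 1, so (Aᵀs)_{1} = Σᵢ sᵢ = (1)·(-10) + (1)·(-16) + (1)·(-29) + (1)·(-42) + (1)·(-61) + (1)·(-105) + (1)·(-134) = -397.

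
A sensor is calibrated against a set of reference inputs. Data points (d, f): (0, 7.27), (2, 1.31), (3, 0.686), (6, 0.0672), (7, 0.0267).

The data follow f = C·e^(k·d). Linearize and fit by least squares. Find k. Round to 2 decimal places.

Let Y = ln f. Fitting Y = k·d + ln C by least squares:
Σd = 18.0000, Σ(d)² = 98.0000, Σln f = -4.4463, Σd·ln f = -42.1527.
Equations: 98.0000·k + 18.0000·ln C = -42.1527;  18.0000·k + 5·ln C = -4.4463.
Slope k = (n·Σd·ln f − Σd·Σln f)/(n·Σ(d)² − (Σd)²) = (5·-42.1527 − 18.0000·-4.4463)/166.0000 = -0.78753; ln C = (Σln f − k·Σd)/n = 1.94587.

k = -0.79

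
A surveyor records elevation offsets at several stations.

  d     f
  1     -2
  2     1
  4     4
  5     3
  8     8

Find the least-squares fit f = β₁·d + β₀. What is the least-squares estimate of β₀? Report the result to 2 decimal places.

β₀ = -2.40

The normal equations are: 110·β₁ + 20·β₀ = 95;  20·β₁ + 5·β₀ = 14.
det = 110·5 − 20² = 150.
β₁ = (95·5 − 20·14)/150 = 13/10; β₀ = (110·14 − 20·95)/150 = -12/5.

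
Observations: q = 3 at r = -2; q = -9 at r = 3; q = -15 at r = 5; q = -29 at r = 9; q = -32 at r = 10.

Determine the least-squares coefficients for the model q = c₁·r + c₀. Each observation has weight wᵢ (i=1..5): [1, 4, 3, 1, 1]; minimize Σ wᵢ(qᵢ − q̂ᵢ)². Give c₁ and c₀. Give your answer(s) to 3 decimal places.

c₁ = -3.012, c₀ = -0.648

The normal equations are: 296·c₁ + 44·c₀ = -920;  44·c₁ + 10·c₀ = -139.
(Σwᵢ·r·r = 296, Σwᵢ·r = 44, Σwᵢ·1 = 10, Σwᵢ·r·q = -920, Σwᵢ·q = -139.)
Determinant 296·10 − 44² = 1024.
c₁ = ((-920)·10 − 44·(-139))/1024 = -771/256; c₀ = (296·(-139) − 44·(-920))/1024 = -83/128.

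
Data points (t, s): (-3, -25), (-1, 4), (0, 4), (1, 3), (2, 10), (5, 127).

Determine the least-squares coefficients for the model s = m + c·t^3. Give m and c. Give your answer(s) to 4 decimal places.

m = 2.9443, c = 0.9937

Compute the Gram sums: Σ1 = 6, Σt^3 = 106, Σt^3·t^3 = 16420.
And Σs = 123, Σt^3·s = 16629.
Eliminating c: 16420·(row 1) − 106·(row 2) gives 87284·m = 16420·123 − 106·16629 = 256986, so m = 128493/43642.
Then c = (16629 − 106·(128493/43642))/16420 = 21684/21821.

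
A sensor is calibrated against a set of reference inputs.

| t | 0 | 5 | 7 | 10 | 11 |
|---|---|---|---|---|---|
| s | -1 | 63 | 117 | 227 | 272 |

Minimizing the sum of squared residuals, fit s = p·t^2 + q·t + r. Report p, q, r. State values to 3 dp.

p = 1.996, q = 2.853, r = -1.018

Compute the Gram sums: Σt^2·t^2 = 27667, Σt^2·t = 2799, Σt^2 = 295, Σt·t = 295, Σt = 33, Σ1 = 5.
Right-hand side: Σt^2·s = 62920, Σt·s = 6396, Σs = 678.
AᵀA·[p, q, r]ᵀ = Aᵀs becomes [[27667, 2799, 295]; [2799, 295, 33]; [295, 33, 5]]·[p, q, r]ᵀ = [62920, 6396, 678]ᵀ.
Solving the 3×3 system (Gaussian elimination) gives p = 165509/82903, q = 236523/82903, r = -84436/82903.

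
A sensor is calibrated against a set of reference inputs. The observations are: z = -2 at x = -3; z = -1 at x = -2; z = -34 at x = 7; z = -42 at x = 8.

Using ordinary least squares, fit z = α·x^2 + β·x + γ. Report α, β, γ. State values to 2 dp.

α = -0.45, β = -1.40, γ = -2.08

The normal system MᵀM·[α, β, γ]ᵀ = Mᵀz is [[6594, 820, 126]; [820, 126, 10]; [126, 10, 4]]·[α, β, γ]ᵀ = [-4376, -566, -79]ᵀ.
Solving the 3×3 system (Gaussian elimination) gives α = -9/20, β = -565/404, γ = -4199/2020.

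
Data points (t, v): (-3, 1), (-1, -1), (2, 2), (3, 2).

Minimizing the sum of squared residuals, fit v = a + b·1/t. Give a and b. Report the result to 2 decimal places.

a = 1.25, b = 2.01

Entries of XᵀX: Σ1 = 4, Σ1/t = -1/2, Σ1/t·1/t = 53/36.
Moment sums: Σv = 4, Σ1/t·v = 7/3.
XᵀX·[a, b]ᵀ = Xᵀv becomes [[4, -1/2]; [-1/2, 53/36]]·[a, b]ᵀ = [4, 7/3]ᵀ.
Eliminating b: (53/36)·(row 1) − (-1/2)·(row 2) gives (203/36)·a = (53/36)·4 − (-1/2)·(7/3) = 127/18, so a = 254/203.
Then b = ((7/3) − (-1/2)·(254/203))/(53/36) = 408/203.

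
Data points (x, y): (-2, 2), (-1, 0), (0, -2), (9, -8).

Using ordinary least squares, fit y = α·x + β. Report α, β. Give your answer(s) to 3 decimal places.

With design matrix A, AᵀA = [[86, 6]; [6, 4]] and Aᵀy = [-76, -8]ᵀ.
Determinant 86·4 − 6² = 308.
α = ((-76)·4 − 6·(-8))/308 = -64/77; β = (86·(-8) − 6·(-76))/308 = -58/77.

α = -0.831, β = -0.753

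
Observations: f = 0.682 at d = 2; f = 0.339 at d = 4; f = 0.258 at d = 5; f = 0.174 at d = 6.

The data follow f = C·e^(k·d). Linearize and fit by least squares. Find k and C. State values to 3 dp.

With ln fᵢ as the transformed response and dᵢ as the regressor:
Σd = 17.0000, Σ(d)² = 81.0000, Σln f = -4.5680, Σd·ln f = -22.3587.
Equations: 81.0000·k + 17.0000·ln C = -22.3587;  17.0000·k + 4·ln C = -4.5680.
Slope k = (n·Σd·ln f − Σd·Σln f)/(n·Σ(d)² − (Σd)²) = (4·-22.3587 − 17.0000·-4.5680)/35.0000 = -0.33654; ln C = (Σln f − k·Σd)/n = 0.28831, so C = exp(0.28831) = 1.33418.

k = -0.337, C = 1.334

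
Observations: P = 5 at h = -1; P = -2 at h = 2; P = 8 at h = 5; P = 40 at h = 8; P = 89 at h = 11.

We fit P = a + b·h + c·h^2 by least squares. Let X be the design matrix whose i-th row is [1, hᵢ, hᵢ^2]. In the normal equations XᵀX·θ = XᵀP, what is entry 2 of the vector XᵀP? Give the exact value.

1330

Entry 2 ↔ basis h, so (XᵀP)_{2} = Σᵢ (h)·Pᵢ = (-1)·(5) + (2)·(-2) + (5)·(8) + (8)·(40) + (11)·(89) = 1330.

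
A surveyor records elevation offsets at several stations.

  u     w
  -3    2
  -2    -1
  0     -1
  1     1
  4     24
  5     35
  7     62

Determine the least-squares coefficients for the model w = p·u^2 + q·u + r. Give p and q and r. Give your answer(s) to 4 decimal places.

p = 1.0017, q = 2.0687, r = -1.0006

Sums needed: Σu^2·u^2 = 3380, Σu^2·u = 498, Σu^2 = 104, Σu·u = 104, Σu = 12, Σ1 = 7.
For Aᵀw: Σu^2·w = 4312, Σu·w = 702, Σw = 122.
AᵀA·[p, q, r]ᵀ = Aᵀw becomes [[3380, 498, 104]; [498, 104, 12]; [104, 12, 7]]·[p, q, r]ᵀ = [4312, 702, 122]ᵀ.
Inverting the 3×3 Gram matrix, [p, q, r]ᵀ = [89163/89009, 184134/89009, -89066/89009]ᵀ.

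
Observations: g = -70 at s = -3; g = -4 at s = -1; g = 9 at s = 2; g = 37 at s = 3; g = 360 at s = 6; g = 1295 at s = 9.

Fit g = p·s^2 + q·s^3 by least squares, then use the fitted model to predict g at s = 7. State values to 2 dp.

ĝ = 588.61

Normal-equation sums: Σs^2·s^2 = 8036, Σs^2·s^3 = 66856, Σs^3·s^3 = 579620.
Moment sums: Σs^2·g = 117590, Σs^3·g = 1024780.
So XᵀX·[p, q]ᵀ = Xᵀg: [[8036, 66856]; [66856, 579620]]·[p, q]ᵀ = [117590, 1024780]ᵀ.
Determinant 8036·579620 − 66856² = 188101584.
p = (117590·579620 − 66856·1024780)/188101584 = -14798995/7837566; q = (8036·1024780 − 66856·117590)/188101584 = 7781980/3918783.
At s = 7: ĝ = (-14798995/7837566)·(49) + (7781980/3918783)·(343) = 419389775/712506.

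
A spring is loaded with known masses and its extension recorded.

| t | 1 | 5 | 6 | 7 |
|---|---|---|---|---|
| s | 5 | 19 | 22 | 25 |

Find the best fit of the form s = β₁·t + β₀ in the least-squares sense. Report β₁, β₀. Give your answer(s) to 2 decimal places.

β₁ = 3.36, β₀ = 1.78

Normal-equation sums: Σt·t = 111, Σt = 19, Σ1 = 4.
Moment sums: Σt·s = 407, Σs = 71.
So XᵀX·[β₁, β₀]ᵀ = Xᵀs: [[111, 19]; [19, 4]]·[β₁, β₀]ᵀ = [407, 71]ᵀ.
Determinant 111·4 − 19² = 83.
β₁ = (407·4 − 19·71)/83 = 279/83; β₀ = (111·71 − 19·407)/83 = 148/83.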